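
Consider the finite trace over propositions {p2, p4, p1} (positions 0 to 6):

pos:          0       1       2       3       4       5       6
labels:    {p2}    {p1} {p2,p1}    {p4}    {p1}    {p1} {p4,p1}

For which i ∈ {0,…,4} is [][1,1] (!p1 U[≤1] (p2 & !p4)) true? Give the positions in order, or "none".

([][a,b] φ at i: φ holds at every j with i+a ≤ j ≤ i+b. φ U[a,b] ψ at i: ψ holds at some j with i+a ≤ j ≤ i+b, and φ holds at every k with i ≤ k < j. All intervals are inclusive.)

1

Evaluate at each i in [0,4]:
  i=0: ✗ (fails at j=1)
  i=1: ✓ (all of [2,2])
  i=2: ✗ (fails at j=3)
  i=3: ✗ (fails at j=4)
  i=4: ✗ (fails at j=5)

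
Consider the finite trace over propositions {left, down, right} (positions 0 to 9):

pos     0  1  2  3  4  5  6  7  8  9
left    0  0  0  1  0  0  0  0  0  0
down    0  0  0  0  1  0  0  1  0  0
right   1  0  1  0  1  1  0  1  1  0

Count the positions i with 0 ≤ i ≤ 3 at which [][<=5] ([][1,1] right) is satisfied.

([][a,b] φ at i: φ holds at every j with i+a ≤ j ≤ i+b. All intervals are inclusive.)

0

Evaluate at each i in [0,3]:
  i=0: ✗ (fails at j=0)
  i=1: ✗ (fails at j=2)
  i=2: ✗ (fails at j=2)
  i=3: ✗ (fails at j=5)
Positions where it holds: {} → 0.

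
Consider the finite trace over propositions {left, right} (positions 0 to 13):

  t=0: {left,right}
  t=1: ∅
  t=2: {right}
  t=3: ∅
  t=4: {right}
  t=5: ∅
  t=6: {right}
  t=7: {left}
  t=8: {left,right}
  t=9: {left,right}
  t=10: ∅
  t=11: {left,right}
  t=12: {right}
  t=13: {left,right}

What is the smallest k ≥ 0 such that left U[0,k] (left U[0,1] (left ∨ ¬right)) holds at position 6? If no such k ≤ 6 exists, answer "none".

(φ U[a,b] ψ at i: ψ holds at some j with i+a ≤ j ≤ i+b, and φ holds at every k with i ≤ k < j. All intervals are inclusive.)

Need earliest j ≥ 6 with (left U[0,1] (left ∨ ¬right)), and left at every k in [6,j-1].
  j=6: rhs fails.
  j=7: rhs holds but lhs fails at k=6.
  j=8: rhs holds but lhs fails at k=6.
  j=9: rhs holds but lhs fails at k=6.
  j=10: rhs holds but lhs fails at k=6.
  j=11: rhs holds but lhs fails at k=6.
  j=12: rhs fails.
No witness within the range → none.

none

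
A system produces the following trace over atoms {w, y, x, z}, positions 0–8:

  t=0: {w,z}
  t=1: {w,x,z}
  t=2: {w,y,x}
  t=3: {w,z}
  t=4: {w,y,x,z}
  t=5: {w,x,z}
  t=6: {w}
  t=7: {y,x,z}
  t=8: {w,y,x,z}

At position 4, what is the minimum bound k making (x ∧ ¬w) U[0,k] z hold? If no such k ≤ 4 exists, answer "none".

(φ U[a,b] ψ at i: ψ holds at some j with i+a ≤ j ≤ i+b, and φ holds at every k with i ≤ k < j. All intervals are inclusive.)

Need earliest j ≥ 4 with z, and (x ∧ ¬w) at every k in [4,j-1].
  j=4: rhs holds (empty prefix). k = 0.

0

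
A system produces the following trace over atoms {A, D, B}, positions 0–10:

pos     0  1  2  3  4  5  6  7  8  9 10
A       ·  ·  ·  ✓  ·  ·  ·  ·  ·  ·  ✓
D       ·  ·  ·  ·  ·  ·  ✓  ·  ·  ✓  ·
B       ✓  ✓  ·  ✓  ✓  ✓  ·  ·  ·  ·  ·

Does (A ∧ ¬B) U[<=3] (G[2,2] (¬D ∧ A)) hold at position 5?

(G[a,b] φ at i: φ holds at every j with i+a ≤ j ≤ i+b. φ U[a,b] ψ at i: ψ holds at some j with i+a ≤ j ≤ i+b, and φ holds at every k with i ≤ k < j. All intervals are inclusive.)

Need some j in [5,8] with G[2,2] (¬D ∧ A), and (A ∧ ¬B) at every k in [5,j-1].
  j=5: G[2,2] (¬D ∧ A) — fails at 7.
  j=6: G[2,2] (¬D ∧ A) — fails at 8.
  j=7: G[2,2] (¬D ∧ A) — fails at 9.
  j=8: G[2,2] (¬D ∧ A) holds, but (A ∧ ¬B) fails at k=5 → not this j.
No j in the window works → until fails.

False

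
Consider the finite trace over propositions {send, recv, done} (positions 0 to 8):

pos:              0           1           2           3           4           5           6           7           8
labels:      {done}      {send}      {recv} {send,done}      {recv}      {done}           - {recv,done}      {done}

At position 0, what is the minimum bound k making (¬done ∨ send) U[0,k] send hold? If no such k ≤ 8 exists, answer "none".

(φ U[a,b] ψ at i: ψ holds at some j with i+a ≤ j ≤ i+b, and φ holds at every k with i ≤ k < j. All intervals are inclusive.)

Need earliest j ≥ 0 with send, and (¬done ∨ send) at every k in [0,j-1].
  j=0: rhs fails.
  j=1: rhs holds but lhs fails at k=0.
  j=2: rhs fails.
  j=3: rhs holds but lhs fails at k=0.
  j=4: rhs fails.
  j=5: rhs fails.
  j=6: rhs fails.
  j=7: rhs fails.
  j=8: rhs fails.
No witness within the range → none.

none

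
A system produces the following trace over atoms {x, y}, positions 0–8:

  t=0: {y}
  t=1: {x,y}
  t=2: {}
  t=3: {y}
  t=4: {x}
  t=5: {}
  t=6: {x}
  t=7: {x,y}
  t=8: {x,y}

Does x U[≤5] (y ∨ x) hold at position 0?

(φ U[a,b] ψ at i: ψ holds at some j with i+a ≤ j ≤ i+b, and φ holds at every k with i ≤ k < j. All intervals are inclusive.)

Holds

Need some j in [0,5] with (y ∨ x), and x at every k in [0,j-1].
  j=0: (y ∨ x) holds; no prefix to check → satisfied.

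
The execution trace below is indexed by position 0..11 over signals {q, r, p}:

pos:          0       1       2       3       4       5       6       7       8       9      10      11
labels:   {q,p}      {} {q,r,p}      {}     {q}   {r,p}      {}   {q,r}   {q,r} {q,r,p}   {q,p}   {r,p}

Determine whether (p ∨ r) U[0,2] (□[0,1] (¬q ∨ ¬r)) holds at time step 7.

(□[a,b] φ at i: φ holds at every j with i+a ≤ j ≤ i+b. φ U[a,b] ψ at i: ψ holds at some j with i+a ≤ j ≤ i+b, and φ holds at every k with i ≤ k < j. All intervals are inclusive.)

No

Need some j in [7,9] with □[0,1] (¬q ∨ ¬r), and (p ∨ r) at every k in [7,j-1].
  j=7: □[0,1] (¬q ∨ ¬r) — fails at 7.
  j=8: □[0,1] (¬q ∨ ¬r) — fails at 8.
  j=9: □[0,1] (¬q ∨ ¬r) — fails at 9.
No j in the window works → until fails.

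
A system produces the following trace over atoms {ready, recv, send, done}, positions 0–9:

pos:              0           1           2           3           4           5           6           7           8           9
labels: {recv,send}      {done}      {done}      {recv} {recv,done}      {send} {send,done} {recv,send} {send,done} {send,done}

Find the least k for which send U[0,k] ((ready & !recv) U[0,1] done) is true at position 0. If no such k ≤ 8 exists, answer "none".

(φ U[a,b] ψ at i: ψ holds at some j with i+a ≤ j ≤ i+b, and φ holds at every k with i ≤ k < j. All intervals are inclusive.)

Need earliest j ≥ 0 with ((ready & !recv) U[0,1] done), and send at every k in [0,j-1].
  j=0: rhs fails.
  j=1: rhs holds; lhs holds on [0,0]. k = 1.

1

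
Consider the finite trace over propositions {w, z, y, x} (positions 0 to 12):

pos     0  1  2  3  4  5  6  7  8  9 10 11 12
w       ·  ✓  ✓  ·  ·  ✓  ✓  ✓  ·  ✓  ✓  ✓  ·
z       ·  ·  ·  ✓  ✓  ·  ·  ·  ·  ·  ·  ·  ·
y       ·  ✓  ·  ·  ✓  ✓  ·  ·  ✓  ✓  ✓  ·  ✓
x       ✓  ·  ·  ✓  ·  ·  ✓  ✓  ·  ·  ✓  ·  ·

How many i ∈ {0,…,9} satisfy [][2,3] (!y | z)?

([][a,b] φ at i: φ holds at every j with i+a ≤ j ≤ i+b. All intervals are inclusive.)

Evaluate at each i in [0,9]:
  i=0: ✓ (all of [2,3])
  i=1: ✓ (all of [3,4])
  i=2: ✗ (fails at j=5)
  i=3: ✗ (fails at j=5)
  i=4: ✓ (all of [6,7])
  i=5: ✗ (fails at j=8)
  i=6: ✗ (fails at j=8)
  i=7: ✗ (fails at j=9)
  i=8: ✗ (fails at j=10)
  i=9: ✗ (fails at j=12)
Positions where it holds: {0, 1, 4} → 3.

3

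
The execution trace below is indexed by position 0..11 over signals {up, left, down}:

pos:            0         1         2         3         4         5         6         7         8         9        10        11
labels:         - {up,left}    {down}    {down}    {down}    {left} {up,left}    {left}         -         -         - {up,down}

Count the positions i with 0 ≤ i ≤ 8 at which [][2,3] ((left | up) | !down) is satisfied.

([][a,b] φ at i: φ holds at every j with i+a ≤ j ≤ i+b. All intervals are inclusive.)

Evaluate at each i in [0,8]:
  i=0: ✗ (fails at j=2)
  i=1: ✗ (fails at j=3)
  i=2: ✗ (fails at j=4)
  i=3: ✓ (all of [5,6])
  i=4: ✓ (all of [6,7])
  i=5: ✓ (all of [7,8])
  i=6: ✓ (all of [8,9])
  i=7: ✓ (all of [9,10])
  i=8: ✓ (all of [10,11])
Positions where it holds: {3, 4, 5, 6, 7, 8} → 6.

6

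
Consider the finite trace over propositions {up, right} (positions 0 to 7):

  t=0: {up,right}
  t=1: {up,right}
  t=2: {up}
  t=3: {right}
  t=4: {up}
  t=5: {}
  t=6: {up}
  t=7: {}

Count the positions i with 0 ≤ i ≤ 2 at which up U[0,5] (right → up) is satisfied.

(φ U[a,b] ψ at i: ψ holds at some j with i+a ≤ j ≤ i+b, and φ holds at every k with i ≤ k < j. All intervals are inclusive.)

Evaluate at each i in [0,2]:
  i=0: ✓ (rhs at j=0)
  i=1: ✓ (rhs at j=1)
  i=2: ✓ (rhs at j=2)
Positions where it holds: {0, 1, 2} → 3.

3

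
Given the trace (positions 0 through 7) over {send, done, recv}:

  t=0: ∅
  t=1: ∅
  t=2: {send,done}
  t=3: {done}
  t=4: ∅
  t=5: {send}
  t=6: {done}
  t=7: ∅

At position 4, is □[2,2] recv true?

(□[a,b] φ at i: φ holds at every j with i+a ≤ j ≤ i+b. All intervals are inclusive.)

Check recv at every j in [6,6]:
  j=6: false
Fails at j=6 → formula fails.

Does not hold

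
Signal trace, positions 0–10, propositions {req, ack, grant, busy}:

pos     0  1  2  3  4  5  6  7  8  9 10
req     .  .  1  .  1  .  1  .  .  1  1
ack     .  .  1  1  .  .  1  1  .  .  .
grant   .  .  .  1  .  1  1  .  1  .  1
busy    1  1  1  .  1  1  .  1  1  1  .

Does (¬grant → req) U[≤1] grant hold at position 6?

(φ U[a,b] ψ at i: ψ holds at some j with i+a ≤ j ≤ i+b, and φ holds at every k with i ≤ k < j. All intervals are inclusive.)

Need some j in [6,7] with grant, and (¬grant → req) at every k in [6,j-1].
  j=6: grant holds; no prefix to check → satisfied.

Holds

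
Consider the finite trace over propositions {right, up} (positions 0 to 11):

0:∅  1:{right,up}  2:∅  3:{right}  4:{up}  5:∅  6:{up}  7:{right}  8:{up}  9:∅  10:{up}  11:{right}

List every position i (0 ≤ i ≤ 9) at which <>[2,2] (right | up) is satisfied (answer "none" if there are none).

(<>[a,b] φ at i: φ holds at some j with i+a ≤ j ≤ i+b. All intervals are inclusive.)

1, 2, 4, 5, 6, 8, 9

Evaluate at each i in [0,9]:
  i=0: ✗ (none in [2,2])
  i=1: ✓ (witness j=3)
  i=2: ✓ (witness j=4)
  i=3: ✗ (none in [5,5])
  i=4: ✓ (witness j=6)
  i=5: ✓ (witness j=7)
  i=6: ✓ (witness j=8)
  i=7: ✗ (none in [9,9])
  i=8: ✓ (witness j=10)
  i=9: ✓ (witness j=11)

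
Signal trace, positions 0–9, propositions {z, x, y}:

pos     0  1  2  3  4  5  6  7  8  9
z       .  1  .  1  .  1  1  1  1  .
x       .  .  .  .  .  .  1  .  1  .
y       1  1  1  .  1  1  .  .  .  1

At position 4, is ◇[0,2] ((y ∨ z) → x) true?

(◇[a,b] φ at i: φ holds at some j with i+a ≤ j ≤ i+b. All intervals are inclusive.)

Check ((y ∨ z) → x) at each j in [4,6]:
  j=4: false
  j=5: false
  j=6: true
Found at j=6 → formula holds.

Yes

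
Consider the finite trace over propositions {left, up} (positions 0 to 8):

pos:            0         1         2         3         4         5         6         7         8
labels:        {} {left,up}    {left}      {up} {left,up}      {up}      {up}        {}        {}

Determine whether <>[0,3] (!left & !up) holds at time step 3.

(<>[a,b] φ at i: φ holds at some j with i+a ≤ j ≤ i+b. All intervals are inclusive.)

Check (!left & !up) at each j in [3,6]:
  j=3: false
  j=4: false
  j=5: false
  j=6: false
No position in the window satisfies it → formula fails.

False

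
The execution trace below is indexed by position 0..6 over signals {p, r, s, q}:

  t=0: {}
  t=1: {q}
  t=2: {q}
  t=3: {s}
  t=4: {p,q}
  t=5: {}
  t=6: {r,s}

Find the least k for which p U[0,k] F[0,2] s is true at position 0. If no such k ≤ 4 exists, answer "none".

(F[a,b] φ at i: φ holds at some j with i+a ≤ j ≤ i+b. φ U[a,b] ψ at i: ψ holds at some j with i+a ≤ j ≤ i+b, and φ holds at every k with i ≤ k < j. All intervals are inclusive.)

none

Need earliest j ≥ 0 with F[0,2] s, and p at every k in [0,j-1].
  j=0: rhs fails.
  j=1: rhs holds but lhs fails at k=0.
  j=2: rhs holds but lhs fails at k=0.
  j=3: rhs holds but lhs fails at k=0.
  j=4: rhs holds but lhs fails at k=0.
No witness within the range → none.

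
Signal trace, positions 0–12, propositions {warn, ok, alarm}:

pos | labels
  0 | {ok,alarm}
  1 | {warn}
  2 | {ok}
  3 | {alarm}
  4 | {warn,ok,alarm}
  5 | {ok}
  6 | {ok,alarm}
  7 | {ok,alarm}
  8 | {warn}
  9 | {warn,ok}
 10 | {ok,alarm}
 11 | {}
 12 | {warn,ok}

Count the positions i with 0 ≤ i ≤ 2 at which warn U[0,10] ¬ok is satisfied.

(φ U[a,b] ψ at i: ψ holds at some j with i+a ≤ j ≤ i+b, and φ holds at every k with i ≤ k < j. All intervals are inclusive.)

1

Evaluate at each i in [0,2]:
  i=0: ✗ (lhs fails at k=0 before rhs at j=1)
  i=1: ✓ (rhs at j=1)
  i=2: ✗ (lhs fails at k=2 before rhs at j=3)
Positions where it holds: {1} → 1.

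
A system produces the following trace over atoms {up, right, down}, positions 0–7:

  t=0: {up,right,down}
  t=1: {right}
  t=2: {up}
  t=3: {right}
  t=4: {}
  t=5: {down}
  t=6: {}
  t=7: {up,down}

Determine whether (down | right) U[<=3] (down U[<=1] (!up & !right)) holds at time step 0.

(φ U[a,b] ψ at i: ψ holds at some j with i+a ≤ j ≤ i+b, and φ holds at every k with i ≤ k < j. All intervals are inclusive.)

Need some j in [0,3] with (down U[<=1] (!up & !right)), and (down | right) at every k in [0,j-1].
  j=0: (down U[<=1] (!up & !right)) — fails.
  j=1: (down U[<=1] (!up & !right)) — fails.
  j=2: (down U[<=1] (!up & !right)) — fails.
  j=3: (down U[<=1] (!up & !right)) — fails.
No j in the window works → until fails.

No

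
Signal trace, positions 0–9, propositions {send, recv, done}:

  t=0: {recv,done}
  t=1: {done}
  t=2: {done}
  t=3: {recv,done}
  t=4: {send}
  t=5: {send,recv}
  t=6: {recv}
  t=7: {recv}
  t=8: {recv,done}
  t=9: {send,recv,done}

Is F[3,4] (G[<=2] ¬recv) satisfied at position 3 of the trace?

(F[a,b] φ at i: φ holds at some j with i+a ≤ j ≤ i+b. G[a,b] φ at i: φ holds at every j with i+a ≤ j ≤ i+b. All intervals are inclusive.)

False

Check G[<=2] ¬recv at each j in [6,7]:
  j=6: fails at 6
  j=7: fails at 7
No position in the window satisfies it → formula fails.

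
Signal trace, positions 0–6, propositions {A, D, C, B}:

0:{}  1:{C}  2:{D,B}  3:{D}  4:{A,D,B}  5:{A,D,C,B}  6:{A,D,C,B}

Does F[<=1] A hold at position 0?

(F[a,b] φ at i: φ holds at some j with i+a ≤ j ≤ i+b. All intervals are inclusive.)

False

Check A at each j in [0,1]:
  j=0: false
  j=1: false
No position in the window satisfies it → formula fails.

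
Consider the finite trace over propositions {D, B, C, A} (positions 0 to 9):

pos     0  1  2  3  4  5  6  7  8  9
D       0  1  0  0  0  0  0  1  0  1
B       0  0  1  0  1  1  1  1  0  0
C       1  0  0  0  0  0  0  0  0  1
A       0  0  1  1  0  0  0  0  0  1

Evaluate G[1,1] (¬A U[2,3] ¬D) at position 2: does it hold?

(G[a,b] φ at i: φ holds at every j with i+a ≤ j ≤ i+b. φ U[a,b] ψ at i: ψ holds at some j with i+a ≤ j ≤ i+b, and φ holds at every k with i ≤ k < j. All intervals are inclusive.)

False

Check (¬A U[2,3] ¬D) at every j in [3,3]:
  j=3: fails
Fails at j=3 → formula fails.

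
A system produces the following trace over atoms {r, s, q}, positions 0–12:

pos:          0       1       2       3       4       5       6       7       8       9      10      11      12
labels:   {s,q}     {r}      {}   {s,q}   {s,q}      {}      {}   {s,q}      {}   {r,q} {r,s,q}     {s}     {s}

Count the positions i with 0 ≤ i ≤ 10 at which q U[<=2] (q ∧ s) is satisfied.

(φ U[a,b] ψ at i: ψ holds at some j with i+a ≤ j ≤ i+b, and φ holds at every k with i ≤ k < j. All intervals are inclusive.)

Evaluate at each i in [0,10]:
  i=0: ✓ (rhs at j=0)
  i=1: ✗ (lhs fails at k=1 before rhs at j=3)
  i=2: ✗ (lhs fails at k=2 before rhs at j=3)
  i=3: ✓ (rhs at j=3)
  i=4: ✓ (rhs at j=4)
  i=5: ✗ (lhs fails at k=5 before rhs at j=7)
  i=6: ✗ (lhs fails at k=6 before rhs at j=7)
  i=7: ✓ (rhs at j=7)
  i=8: ✗ (lhs fails at k=8 before rhs at j=10)
  i=9: ✓ (rhs at j=10; lhs holds on [9,9])
  i=10: ✓ (rhs at j=10)
Positions where it holds: {0, 3, 4, 7, 9, 10} → 6.

6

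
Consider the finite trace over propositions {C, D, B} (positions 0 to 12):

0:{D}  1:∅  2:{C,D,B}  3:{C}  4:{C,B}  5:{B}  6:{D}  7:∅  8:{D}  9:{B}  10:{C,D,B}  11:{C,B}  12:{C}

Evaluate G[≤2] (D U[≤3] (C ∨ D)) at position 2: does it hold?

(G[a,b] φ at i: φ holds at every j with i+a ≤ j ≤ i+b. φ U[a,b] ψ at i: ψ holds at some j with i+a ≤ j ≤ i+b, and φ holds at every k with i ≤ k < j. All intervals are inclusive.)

Yes

Check (D U[≤3] (C ∨ D)) at every j in [2,4]:
  j=2: holds
  j=3: holds
  j=4: holds
All positions satisfy it → formula holds.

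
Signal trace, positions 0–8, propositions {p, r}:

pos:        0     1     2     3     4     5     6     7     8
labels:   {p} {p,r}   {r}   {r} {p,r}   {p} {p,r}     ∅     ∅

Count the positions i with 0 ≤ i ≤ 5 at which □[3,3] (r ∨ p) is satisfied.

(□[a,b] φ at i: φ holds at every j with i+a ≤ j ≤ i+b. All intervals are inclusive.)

Evaluate at each i in [0,5]:
  i=0: ✓ (all of [3,3])
  i=1: ✓ (all of [4,4])
  i=2: ✓ (all of [5,5])
  i=3: ✓ (all of [6,6])
  i=4: ✗ (fails at j=7)
  i=5: ✗ (fails at j=8)
Positions where it holds: {0, 1, 2, 3} → 4.

4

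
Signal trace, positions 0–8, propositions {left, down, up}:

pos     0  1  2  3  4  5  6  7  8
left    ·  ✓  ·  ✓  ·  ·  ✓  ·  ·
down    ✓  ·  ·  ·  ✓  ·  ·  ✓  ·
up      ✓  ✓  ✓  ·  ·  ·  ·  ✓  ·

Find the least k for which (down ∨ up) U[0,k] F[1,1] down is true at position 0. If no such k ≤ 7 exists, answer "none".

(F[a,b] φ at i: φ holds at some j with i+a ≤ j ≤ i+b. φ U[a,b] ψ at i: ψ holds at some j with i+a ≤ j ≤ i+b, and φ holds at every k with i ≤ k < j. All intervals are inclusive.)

3

Need earliest j ≥ 0 with F[1,1] down, and (down ∨ up) at every k in [0,j-1].
  j=0: rhs fails.
  j=1: rhs fails.
  j=2: rhs fails.
  j=3: rhs holds; lhs holds on [0,2]. k = 3.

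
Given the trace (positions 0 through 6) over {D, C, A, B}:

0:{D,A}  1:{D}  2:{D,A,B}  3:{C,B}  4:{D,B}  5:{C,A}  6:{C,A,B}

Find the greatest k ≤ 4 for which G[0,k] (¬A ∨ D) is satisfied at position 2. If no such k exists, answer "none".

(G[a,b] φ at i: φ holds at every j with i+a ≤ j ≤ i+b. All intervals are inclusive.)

(¬A ∨ D) must hold from j=2 onward; find where it first fails.
  j=2: holds
  j=3: holds
  j=4: holds
  j=5: fails
Holds on [2,4], so largest k = 2.

2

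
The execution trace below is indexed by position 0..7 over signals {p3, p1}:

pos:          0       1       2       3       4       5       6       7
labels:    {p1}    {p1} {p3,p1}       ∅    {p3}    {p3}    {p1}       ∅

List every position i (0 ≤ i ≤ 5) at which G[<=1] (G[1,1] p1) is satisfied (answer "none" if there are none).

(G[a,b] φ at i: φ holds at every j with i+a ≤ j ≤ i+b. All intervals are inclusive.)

Evaluate at each i in [0,5]:
  i=0: ✓ (all of [0,1])
  i=1: ✗ (fails at j=2)
  i=2: ✗ (fails at j=2)
  i=3: ✗ (fails at j=3)
  i=4: ✗ (fails at j=4)
  i=5: ✗ (fails at j=6)

0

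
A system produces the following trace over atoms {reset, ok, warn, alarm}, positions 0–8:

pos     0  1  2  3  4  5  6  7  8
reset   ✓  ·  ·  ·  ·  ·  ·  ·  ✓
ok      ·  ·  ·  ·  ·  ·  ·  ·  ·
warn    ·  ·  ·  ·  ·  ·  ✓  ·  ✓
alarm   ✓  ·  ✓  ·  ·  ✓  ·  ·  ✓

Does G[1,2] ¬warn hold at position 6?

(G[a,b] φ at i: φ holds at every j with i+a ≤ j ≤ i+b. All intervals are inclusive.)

Does not hold

Check ¬warn at every j in [7,8]:
  j=7: true
  j=8: false
Fails at j=8 → formula fails.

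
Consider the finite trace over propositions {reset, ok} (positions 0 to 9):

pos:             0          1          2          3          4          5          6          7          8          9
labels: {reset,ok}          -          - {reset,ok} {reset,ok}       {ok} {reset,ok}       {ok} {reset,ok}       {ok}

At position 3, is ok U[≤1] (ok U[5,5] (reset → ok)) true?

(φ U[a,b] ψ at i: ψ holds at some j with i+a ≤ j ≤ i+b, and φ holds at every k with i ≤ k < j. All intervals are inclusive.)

Holds

Need some j in [3,4] with (ok U[5,5] (reset → ok)), and ok at every k in [3,j-1].
  j=3: (ok U[5,5] (reset → ok)) holds; no prefix to check → satisfied.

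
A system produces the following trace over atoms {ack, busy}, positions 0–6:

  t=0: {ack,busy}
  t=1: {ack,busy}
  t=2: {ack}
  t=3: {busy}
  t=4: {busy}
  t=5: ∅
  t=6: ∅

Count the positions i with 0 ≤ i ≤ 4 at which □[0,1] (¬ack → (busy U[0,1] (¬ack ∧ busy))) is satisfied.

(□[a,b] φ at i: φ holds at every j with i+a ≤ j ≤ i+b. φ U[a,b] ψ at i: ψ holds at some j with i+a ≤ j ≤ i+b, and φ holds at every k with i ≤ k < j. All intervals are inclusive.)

Evaluate at each i in [0,4]:
  i=0: ✓ (all of [0,1])
  i=1: ✓ (all of [1,2])
  i=2: ✓ (all of [2,3])
  i=3: ✓ (all of [3,4])
  i=4: ✗ (fails at j=5)
Positions where it holds: {0, 1, 2, 3} → 4.

4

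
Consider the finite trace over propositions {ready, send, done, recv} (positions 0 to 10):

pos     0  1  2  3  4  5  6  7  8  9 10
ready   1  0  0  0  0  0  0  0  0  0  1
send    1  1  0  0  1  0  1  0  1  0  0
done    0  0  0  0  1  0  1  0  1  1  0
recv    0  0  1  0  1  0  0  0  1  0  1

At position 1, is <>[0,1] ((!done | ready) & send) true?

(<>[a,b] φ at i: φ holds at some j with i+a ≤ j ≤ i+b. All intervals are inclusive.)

True

Check ((!done | ready) & send) at each j in [1,2]:
  j=1: true
  j=2: false
Found at j=1 → formula holds.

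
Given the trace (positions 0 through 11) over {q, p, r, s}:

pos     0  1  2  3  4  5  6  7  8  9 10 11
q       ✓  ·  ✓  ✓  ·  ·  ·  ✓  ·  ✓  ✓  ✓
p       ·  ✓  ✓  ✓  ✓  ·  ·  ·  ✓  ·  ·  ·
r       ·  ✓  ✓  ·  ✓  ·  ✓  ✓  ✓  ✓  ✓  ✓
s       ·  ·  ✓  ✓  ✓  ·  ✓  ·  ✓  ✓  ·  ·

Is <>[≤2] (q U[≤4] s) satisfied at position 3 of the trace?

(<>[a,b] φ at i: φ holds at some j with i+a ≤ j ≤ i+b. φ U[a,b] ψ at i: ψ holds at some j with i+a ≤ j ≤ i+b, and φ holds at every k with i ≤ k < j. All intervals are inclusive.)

Holds

Check (q U[≤4] s) at each j in [3,5]:
  j=3: holds
  j=4: holds
  j=5: fails
Found at j=3 → formula holds.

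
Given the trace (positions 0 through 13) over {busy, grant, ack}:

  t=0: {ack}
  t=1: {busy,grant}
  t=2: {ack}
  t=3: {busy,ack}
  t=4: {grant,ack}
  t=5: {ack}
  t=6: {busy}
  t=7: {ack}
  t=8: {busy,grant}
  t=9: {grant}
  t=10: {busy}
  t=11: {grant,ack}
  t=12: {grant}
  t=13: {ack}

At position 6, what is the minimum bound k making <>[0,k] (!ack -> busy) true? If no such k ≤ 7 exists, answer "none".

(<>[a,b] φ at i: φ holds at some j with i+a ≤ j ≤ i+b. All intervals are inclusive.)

0

Scan j = 6,7,… for (!ack -> busy):
  j=6: holds
First hit at j=6, so smallest k = 6-6 = 0.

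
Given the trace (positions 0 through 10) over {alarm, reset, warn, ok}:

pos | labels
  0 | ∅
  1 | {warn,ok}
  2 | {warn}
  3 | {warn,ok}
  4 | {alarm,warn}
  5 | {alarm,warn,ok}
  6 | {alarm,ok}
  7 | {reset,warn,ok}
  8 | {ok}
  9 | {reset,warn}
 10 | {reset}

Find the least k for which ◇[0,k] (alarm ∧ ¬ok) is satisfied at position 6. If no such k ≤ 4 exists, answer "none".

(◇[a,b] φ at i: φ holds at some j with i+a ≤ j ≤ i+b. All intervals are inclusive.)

Scan j = 6,7,… for (alarm ∧ ¬ok):
  j=6: fails
  j=7: fails
  j=8: fails
  j=9: fails
  j=10: fails
No j in [6,10] satisfies it → none.

none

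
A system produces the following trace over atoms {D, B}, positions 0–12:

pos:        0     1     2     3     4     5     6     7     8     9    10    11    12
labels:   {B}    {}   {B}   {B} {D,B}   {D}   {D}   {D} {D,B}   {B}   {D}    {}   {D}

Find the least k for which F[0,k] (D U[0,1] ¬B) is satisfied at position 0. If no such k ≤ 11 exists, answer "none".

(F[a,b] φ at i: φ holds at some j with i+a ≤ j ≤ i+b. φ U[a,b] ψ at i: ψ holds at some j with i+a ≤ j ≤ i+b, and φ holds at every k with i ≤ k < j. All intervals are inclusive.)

Scan j = 0,1,… for (D U[0,1] ¬B):
  j=0: fails
  j=1: holds
First hit at j=1, so smallest k = 1-0 = 1.

1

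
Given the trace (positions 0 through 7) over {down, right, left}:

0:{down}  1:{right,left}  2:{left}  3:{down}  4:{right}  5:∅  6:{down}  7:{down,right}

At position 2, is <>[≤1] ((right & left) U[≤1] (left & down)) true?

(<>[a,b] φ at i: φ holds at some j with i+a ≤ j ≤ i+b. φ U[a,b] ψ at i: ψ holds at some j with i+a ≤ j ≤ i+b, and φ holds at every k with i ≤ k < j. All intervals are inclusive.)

Does not hold

Check ((right & left) U[≤1] (left & down)) at each j in [2,3]:
  j=2: fails
  j=3: fails
No position in the window satisfies it → formula fails.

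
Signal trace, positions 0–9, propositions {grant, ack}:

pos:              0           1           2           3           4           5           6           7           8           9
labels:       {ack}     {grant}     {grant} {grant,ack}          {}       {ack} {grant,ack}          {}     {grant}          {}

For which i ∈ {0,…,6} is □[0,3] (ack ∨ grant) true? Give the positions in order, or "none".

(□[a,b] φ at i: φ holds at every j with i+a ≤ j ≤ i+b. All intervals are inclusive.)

0

Evaluate at each i in [0,6]:
  i=0: ✓ (all of [0,3])
  i=1: ✗ (fails at j=4)
  i=2: ✗ (fails at j=4)
  i=3: ✗ (fails at j=4)
  i=4: ✗ (fails at j=4)
  i=5: ✗ (fails at j=7)
  i=6: ✗ (fails at j=7)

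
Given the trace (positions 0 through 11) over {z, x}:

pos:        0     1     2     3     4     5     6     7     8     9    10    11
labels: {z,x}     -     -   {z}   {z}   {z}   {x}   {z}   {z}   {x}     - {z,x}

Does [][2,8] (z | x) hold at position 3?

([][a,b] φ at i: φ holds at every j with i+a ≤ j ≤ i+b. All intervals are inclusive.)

False

Check (z | x) at every j in [5,11]:
  j=5: true
  j=6: true
  j=7: true
  j=8: true
  j=9: true
  j=10: false
  j=11: true
Fails at j=10 → formula fails.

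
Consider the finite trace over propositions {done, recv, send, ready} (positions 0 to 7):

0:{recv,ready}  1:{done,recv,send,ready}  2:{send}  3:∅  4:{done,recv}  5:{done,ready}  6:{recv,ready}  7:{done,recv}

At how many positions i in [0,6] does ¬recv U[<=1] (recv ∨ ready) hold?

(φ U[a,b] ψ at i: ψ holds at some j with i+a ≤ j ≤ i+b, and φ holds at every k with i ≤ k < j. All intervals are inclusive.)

6

Evaluate at each i in [0,6]:
  i=0: ✓ (rhs at j=0)
  i=1: ✓ (rhs at j=1)
  i=2: ✗ (no rhs in [2,3])
  i=3: ✓ (rhs at j=4; lhs holds on [3,3])
  i=4: ✓ (rhs at j=4)
  i=5: ✓ (rhs at j=5)
  i=6: ✓ (rhs at j=6)
Positions where it holds: {0, 1, 3, 4, 5, 6} → 6.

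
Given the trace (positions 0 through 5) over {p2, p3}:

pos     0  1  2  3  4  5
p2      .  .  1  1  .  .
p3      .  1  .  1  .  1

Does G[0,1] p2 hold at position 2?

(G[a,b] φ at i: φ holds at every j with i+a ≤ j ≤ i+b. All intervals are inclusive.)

True

Check p2 at every j in [2,3]:
  j=2: true
  j=3: true
All positions satisfy it → formula holds.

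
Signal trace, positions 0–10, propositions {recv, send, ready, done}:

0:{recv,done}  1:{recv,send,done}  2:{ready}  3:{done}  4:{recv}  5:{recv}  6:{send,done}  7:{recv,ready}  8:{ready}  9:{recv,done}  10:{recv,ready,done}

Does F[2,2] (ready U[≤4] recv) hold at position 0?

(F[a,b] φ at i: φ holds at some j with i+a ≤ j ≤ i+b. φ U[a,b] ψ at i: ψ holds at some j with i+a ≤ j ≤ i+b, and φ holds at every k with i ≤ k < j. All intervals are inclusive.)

Check (ready U[≤4] recv) at each j in [2,2]:
  j=2: fails
No position in the window satisfies it → formula fails.

No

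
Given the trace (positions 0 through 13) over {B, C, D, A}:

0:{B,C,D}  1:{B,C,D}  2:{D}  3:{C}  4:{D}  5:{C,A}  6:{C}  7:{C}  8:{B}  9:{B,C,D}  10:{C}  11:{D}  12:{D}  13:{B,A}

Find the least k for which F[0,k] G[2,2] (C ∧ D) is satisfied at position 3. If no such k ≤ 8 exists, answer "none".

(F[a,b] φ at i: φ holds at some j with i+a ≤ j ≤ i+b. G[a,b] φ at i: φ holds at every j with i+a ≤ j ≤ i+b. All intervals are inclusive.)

Scan j = 3,4,… for G[2,2] (C ∧ D):
  j=3: fails
  j=4: fails
  j=5: fails
  j=6: fails
  j=7: holds
First hit at j=7, so smallest k = 7-3 = 4.

4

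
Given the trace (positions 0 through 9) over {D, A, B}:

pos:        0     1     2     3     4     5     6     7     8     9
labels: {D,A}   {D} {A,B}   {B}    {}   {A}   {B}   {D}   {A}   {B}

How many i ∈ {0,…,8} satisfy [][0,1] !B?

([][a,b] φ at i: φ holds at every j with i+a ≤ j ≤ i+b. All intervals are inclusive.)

Evaluate at each i in [0,8]:
  i=0: ✓ (all of [0,1])
  i=1: ✗ (fails at j=2)
  i=2: ✗ (fails at j=2)
  i=3: ✗ (fails at j=3)
  i=4: ✓ (all of [4,5])
  i=5: ✗ (fails at j=6)
  i=6: ✗ (fails at j=6)
  i=7: ✓ (all of [7,8])
  i=8: ✗ (fails at j=9)
Positions where it holds: {0, 4, 7} → 3.

3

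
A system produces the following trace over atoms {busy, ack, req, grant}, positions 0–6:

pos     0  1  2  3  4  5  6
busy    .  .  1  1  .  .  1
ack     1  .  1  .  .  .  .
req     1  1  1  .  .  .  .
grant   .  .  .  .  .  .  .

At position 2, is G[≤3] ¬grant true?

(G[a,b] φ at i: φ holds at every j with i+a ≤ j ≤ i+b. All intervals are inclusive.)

Check ¬grant at every j in [2,5]:
  j=2: true
  j=3: true
  j=4: true
  j=5: true
All positions satisfy it → formula holds.

Yes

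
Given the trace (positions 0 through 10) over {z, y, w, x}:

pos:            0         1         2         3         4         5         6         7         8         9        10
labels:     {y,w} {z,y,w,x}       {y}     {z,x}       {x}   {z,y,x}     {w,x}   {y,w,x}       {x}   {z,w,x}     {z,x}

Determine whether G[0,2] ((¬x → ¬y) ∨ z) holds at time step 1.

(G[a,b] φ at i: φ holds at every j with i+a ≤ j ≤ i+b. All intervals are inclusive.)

Check ((¬x → ¬y) ∨ z) at every j in [1,3]:
  j=1: true
  j=2: false
  j=3: true
Fails at j=2 → formula fails.

False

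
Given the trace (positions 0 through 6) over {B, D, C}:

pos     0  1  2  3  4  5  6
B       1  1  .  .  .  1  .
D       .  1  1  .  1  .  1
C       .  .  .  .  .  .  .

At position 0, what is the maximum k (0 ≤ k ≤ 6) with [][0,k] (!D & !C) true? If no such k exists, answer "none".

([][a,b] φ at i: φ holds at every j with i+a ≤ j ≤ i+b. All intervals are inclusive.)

0

(!D & !C) must hold from j=0 onward; find where it first fails.
  j=0: holds
  j=1: fails
Holds on [0,0], so largest k = 0.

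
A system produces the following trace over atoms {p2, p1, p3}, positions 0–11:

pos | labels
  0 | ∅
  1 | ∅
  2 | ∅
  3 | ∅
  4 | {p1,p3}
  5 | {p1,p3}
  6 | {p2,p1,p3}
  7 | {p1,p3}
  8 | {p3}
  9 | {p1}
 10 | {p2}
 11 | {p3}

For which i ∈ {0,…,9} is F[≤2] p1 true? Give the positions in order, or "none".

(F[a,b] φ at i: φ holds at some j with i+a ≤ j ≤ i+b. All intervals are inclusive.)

Evaluate at each i in [0,9]:
  i=0: ✗ (none in [0,2])
  i=1: ✗ (none in [1,3])
  i=2: ✓ (witness j=4)
  i=3: ✓ (witness j=4)
  i=4: ✓ (witness j=4)
  i=5: ✓ (witness j=5)
  i=6: ✓ (witness j=6)
  i=7: ✓ (witness j=7)
  i=8: ✓ (witness j=9)
  i=9: ✓ (witness j=9)

2, 3, 4, 5, 6, 7, 8, 9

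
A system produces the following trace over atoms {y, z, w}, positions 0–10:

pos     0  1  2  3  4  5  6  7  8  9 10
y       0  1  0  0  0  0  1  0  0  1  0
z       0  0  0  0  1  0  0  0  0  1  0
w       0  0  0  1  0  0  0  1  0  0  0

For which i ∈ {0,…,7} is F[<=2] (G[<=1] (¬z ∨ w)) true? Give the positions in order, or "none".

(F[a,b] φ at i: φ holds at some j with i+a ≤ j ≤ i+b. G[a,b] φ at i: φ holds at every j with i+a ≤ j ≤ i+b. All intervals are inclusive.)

Evaluate at each i in [0,7]:
  i=0: ✓ (witness j=0)
  i=1: ✓ (witness j=1)
  i=2: ✓ (witness j=2)
  i=3: ✓ (witness j=5)
  i=4: ✓ (witness j=5)
  i=5: ✓ (witness j=5)
  i=6: ✓ (witness j=6)
  i=7: ✓ (witness j=7)

0, 1, 2, 3, 4, 5, 6, 7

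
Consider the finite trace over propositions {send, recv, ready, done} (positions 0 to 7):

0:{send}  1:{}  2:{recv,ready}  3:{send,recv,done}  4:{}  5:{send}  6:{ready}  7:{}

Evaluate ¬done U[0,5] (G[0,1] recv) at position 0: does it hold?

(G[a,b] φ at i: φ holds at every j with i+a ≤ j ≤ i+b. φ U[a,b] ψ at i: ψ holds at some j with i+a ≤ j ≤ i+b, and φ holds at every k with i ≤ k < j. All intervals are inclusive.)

True

Need some j in [0,5] with G[0,1] recv, and ¬done at every k in [0,j-1].
  j=0: G[0,1] recv — fails at 0.
  j=1: G[0,1] recv — fails at 1.
  j=2: G[0,1] recv holds; ¬done holds at every k in [0,1] → satisfied.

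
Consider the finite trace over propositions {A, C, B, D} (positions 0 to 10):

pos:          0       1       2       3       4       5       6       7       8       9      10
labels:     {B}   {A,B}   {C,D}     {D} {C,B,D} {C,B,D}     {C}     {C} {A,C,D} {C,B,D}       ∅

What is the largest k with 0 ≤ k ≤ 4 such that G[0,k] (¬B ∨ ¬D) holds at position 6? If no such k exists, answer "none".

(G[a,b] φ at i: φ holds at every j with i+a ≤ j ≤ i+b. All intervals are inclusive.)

(¬B ∨ ¬D) must hold from j=6 onward; find where it first fails.
  j=6: holds
  j=7: holds
  j=8: holds
  j=9: fails
Holds on [6,8], so largest k = 2.

2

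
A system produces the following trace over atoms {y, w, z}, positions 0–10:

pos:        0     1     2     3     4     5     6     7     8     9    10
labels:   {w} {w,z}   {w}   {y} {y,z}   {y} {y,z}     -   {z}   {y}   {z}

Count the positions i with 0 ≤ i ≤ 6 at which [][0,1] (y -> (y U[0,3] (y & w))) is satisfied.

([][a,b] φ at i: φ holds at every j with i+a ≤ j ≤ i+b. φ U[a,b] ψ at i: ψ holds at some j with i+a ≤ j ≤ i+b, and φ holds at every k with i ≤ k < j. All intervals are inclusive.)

Evaluate at each i in [0,6]:
  i=0: ✓ (all of [0,1])
  i=1: ✓ (all of [1,2])
  i=2: ✗ (fails at j=3)
  i=3: ✗ (fails at j=3)
  i=4: ✗ (fails at j=4)
  i=5: ✗ (fails at j=5)
  i=6: ✗ (fails at j=6)
Positions where it holds: {0, 1} → 2.

2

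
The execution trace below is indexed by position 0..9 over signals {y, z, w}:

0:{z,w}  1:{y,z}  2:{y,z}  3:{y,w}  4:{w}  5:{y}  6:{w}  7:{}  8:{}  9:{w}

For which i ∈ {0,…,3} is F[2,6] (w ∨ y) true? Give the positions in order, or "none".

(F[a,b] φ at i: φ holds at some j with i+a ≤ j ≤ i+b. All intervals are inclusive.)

0, 1, 2, 3

Evaluate at each i in [0,3]:
  i=0: ✓ (witness j=2)
  i=1: ✓ (witness j=3)
  i=2: ✓ (witness j=4)
  i=3: ✓ (witness j=5)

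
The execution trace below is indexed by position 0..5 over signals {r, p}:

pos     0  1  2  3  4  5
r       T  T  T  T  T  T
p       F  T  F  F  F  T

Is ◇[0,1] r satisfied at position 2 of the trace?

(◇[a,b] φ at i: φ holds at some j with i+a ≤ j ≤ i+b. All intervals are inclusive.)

Holds

Check r at each j in [2,3]:
  j=2: true
  j=3: true
Found at j=2 → formula holds.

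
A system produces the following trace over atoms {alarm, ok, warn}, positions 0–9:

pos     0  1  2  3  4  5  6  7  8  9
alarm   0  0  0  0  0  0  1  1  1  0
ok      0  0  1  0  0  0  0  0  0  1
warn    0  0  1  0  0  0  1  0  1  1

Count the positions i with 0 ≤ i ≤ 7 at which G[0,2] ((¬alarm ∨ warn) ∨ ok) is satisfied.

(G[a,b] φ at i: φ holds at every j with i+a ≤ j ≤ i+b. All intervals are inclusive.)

Evaluate at each i in [0,7]:
  i=0: ✓ (all of [0,2])
  i=1: ✓ (all of [1,3])
  i=2: ✓ (all of [2,4])
  i=3: ✓ (all of [3,5])
  i=4: ✓ (all of [4,6])
  i=5: ✗ (fails at j=7)
  i=6: ✗ (fails at j=7)
  i=7: ✗ (fails at j=7)
Positions where it holds: {0, 1, 2, 3, 4} → 5.

5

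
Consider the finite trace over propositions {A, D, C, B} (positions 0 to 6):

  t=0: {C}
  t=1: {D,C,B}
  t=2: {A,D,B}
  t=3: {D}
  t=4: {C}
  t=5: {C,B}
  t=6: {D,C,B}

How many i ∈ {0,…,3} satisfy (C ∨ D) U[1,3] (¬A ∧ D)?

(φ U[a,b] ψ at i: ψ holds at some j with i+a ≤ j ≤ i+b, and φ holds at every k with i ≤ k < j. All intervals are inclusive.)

Evaluate at each i in [0,3]:
  i=0: ✓ (rhs at j=1; lhs holds on [0,0])
  i=1: ✓ (rhs at j=3; lhs holds on [1,2])
  i=2: ✓ (rhs at j=3; lhs holds on [2,2])
  i=3: ✓ (rhs at j=6; lhs holds on [3,5])
Positions where it holds: {0, 1, 2, 3} → 4.

4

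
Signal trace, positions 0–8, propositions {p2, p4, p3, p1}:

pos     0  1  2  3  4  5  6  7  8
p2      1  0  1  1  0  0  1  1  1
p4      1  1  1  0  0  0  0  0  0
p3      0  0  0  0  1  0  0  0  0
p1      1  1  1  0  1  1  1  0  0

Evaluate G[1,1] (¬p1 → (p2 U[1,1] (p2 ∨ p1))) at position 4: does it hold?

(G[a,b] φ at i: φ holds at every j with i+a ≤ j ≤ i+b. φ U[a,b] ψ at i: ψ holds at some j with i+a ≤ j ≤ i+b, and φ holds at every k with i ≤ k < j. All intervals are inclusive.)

Yes

Check (¬p1 → (p2 U[1,1] (p2 ∨ p1))) at every j in [5,5]:
  j=5: antecedent false → ✓
All positions satisfy it → formula holds.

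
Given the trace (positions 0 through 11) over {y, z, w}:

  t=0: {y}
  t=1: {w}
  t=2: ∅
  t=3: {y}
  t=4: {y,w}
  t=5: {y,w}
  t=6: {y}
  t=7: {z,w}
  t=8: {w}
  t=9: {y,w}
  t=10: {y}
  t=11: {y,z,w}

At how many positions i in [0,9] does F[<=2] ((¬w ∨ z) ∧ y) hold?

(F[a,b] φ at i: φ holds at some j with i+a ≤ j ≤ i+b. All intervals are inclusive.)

9

Evaluate at each i in [0,9]:
  i=0: ✓ (witness j=0)
  i=1: ✓ (witness j=3)
  i=2: ✓ (witness j=3)
  i=3: ✓ (witness j=3)
  i=4: ✓ (witness j=6)
  i=5: ✓ (witness j=6)
  i=6: ✓ (witness j=6)
  i=7: ✗ (none in [7,9])
  i=8: ✓ (witness j=10)
  i=9: ✓ (witness j=10)
Positions where it holds: {0, 1, 2, 3, 4, 5, 6, 8, 9} → 9.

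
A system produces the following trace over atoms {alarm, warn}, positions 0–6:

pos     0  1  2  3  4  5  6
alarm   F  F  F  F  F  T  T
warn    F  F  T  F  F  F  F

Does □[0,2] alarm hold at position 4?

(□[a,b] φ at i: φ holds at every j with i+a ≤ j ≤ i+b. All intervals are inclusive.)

No

Check alarm at every j in [4,6]:
  j=4: false
  j=5: true
  j=6: true
Fails at j=4 → formula fails.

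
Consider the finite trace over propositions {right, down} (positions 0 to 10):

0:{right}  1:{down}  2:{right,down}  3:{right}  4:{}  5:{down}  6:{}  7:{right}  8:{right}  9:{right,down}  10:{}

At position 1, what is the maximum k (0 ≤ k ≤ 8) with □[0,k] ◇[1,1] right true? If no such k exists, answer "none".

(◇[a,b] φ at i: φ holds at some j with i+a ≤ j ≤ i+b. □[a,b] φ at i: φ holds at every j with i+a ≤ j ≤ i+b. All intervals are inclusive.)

◇[1,1] right must hold from j=1 onward; find where it first fails.
  j=1: holds
  j=2: holds
  j=3: fails
Holds on [1,2], so largest k = 1.

1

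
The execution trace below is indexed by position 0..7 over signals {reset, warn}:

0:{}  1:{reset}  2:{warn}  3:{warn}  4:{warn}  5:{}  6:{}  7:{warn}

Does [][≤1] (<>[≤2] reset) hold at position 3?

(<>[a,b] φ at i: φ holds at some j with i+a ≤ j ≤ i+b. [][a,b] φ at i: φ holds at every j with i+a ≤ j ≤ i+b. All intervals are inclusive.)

False

Check <>[≤2] reset at every j in [3,4]:
  j=3: fails (none in [3,5])
  j=4: fails (none in [4,6])
Fails at j=3 → formula fails.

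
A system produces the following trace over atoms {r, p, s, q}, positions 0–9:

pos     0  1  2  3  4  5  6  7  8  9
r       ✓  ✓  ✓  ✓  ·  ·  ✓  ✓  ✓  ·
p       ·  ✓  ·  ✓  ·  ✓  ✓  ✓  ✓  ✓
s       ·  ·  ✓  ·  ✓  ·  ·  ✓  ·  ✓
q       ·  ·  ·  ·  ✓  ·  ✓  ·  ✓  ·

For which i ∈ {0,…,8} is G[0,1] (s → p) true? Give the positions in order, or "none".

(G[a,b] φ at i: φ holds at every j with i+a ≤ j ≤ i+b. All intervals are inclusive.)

0, 5, 6, 7, 8

Evaluate at each i in [0,8]:
  i=0: ✓ (all of [0,1])
  i=1: ✗ (fails at j=2)
  i=2: ✗ (fails at j=2)
  i=3: ✗ (fails at j=4)
  i=4: ✗ (fails at j=4)
  i=5: ✓ (all of [5,6])
  i=6: ✓ (all of [6,7])
  i=7: ✓ (all of [7,8])
  i=8: ✓ (all of [8,9])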